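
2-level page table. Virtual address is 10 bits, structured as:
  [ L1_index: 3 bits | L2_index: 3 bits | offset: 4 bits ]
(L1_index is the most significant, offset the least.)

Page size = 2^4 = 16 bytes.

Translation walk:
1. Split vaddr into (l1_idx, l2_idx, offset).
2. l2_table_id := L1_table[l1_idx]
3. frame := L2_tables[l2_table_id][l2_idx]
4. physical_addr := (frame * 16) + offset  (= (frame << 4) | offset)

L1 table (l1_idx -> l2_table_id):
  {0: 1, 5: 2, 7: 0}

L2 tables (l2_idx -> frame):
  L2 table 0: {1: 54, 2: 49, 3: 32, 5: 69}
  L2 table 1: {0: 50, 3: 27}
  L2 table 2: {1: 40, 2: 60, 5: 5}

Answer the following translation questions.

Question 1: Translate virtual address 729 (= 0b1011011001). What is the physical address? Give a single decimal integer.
vaddr = 729 = 0b1011011001
Split: l1_idx=5, l2_idx=5, offset=9
L1[5] = 2
L2[2][5] = 5
paddr = 5 * 16 + 9 = 89

Answer: 89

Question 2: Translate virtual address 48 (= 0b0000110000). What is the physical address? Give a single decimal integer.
Answer: 432

Derivation:
vaddr = 48 = 0b0000110000
Split: l1_idx=0, l2_idx=3, offset=0
L1[0] = 1
L2[1][3] = 27
paddr = 27 * 16 + 0 = 432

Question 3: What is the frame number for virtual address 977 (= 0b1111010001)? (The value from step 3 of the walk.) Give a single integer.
Answer: 69

Derivation:
vaddr = 977: l1_idx=7, l2_idx=5
L1[7] = 0; L2[0][5] = 69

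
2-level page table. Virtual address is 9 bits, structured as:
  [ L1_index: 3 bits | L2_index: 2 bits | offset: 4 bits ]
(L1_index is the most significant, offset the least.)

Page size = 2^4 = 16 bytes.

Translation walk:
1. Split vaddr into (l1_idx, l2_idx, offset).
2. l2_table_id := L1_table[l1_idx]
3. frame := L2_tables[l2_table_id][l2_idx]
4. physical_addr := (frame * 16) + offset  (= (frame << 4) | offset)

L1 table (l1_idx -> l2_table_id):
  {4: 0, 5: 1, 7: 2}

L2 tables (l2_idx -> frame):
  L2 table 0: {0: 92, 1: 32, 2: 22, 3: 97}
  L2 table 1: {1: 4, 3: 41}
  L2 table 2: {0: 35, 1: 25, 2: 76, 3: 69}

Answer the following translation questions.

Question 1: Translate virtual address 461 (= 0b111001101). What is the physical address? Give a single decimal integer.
Answer: 573

Derivation:
vaddr = 461 = 0b111001101
Split: l1_idx=7, l2_idx=0, offset=13
L1[7] = 2
L2[2][0] = 35
paddr = 35 * 16 + 13 = 573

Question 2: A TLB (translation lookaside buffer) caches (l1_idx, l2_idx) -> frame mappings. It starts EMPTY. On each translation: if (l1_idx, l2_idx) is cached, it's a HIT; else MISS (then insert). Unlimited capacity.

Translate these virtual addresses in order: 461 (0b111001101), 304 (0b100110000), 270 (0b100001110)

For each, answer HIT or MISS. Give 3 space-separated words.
vaddr=461: (7,0) not in TLB -> MISS, insert
vaddr=304: (4,3) not in TLB -> MISS, insert
vaddr=270: (4,0) not in TLB -> MISS, insert

Answer: MISS MISS MISS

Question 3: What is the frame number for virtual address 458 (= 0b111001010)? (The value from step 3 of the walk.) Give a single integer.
Answer: 35

Derivation:
vaddr = 458: l1_idx=7, l2_idx=0
L1[7] = 2; L2[2][0] = 35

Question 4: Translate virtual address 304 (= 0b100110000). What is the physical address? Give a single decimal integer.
Answer: 1552

Derivation:
vaddr = 304 = 0b100110000
Split: l1_idx=4, l2_idx=3, offset=0
L1[4] = 0
L2[0][3] = 97
paddr = 97 * 16 + 0 = 1552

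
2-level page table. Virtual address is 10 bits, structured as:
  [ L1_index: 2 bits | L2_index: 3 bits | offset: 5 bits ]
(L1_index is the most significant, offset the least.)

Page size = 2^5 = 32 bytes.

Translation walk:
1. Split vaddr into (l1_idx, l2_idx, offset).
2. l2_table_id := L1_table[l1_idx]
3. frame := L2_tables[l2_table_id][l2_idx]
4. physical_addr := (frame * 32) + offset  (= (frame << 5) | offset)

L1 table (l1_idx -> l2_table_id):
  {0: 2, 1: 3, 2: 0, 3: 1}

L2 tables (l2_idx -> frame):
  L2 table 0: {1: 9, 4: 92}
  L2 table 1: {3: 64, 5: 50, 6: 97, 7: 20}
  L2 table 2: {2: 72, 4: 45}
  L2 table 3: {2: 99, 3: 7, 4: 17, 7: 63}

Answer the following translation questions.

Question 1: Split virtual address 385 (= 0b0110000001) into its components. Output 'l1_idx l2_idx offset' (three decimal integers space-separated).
vaddr = 385 = 0b0110000001
  top 2 bits -> l1_idx = 1
  next 3 bits -> l2_idx = 4
  bottom 5 bits -> offset = 1

Answer: 1 4 1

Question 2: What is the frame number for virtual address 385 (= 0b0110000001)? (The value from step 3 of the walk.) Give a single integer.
vaddr = 385: l1_idx=1, l2_idx=4
L1[1] = 3; L2[3][4] = 17

Answer: 17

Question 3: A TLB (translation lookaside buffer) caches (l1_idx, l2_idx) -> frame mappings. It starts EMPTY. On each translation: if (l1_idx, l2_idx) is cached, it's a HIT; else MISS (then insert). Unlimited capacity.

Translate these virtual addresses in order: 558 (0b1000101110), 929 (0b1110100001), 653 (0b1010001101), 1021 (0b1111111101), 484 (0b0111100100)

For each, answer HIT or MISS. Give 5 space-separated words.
Answer: MISS MISS MISS MISS MISS

Derivation:
vaddr=558: (2,1) not in TLB -> MISS, insert
vaddr=929: (3,5) not in TLB -> MISS, insert
vaddr=653: (2,4) not in TLB -> MISS, insert
vaddr=1021: (3,7) not in TLB -> MISS, insert
vaddr=484: (1,7) not in TLB -> MISS, insert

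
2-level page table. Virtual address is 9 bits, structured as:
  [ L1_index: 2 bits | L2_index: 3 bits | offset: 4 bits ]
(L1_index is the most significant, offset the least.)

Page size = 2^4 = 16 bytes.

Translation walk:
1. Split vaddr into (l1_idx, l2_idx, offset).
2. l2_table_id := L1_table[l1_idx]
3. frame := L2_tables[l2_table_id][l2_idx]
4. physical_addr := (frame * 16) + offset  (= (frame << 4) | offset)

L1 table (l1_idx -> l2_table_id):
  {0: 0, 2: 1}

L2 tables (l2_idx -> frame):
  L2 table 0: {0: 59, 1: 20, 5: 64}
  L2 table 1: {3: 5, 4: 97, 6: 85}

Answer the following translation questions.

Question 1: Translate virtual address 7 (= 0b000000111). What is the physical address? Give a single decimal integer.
vaddr = 7 = 0b000000111
Split: l1_idx=0, l2_idx=0, offset=7
L1[0] = 0
L2[0][0] = 59
paddr = 59 * 16 + 7 = 951

Answer: 951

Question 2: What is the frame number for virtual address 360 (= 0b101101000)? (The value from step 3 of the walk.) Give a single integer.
vaddr = 360: l1_idx=2, l2_idx=6
L1[2] = 1; L2[1][6] = 85

Answer: 85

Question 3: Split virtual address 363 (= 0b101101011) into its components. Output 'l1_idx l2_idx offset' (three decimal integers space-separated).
vaddr = 363 = 0b101101011
  top 2 bits -> l1_idx = 2
  next 3 bits -> l2_idx = 6
  bottom 4 bits -> offset = 11

Answer: 2 6 11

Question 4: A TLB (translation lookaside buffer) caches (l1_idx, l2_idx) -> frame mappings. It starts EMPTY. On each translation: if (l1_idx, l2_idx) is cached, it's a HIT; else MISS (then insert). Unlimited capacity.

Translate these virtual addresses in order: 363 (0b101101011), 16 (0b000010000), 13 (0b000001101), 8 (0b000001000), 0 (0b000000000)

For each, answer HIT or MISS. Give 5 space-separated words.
Answer: MISS MISS MISS HIT HIT

Derivation:
vaddr=363: (2,6) not in TLB -> MISS, insert
vaddr=16: (0,1) not in TLB -> MISS, insert
vaddr=13: (0,0) not in TLB -> MISS, insert
vaddr=8: (0,0) in TLB -> HIT
vaddr=0: (0,0) in TLB -> HIT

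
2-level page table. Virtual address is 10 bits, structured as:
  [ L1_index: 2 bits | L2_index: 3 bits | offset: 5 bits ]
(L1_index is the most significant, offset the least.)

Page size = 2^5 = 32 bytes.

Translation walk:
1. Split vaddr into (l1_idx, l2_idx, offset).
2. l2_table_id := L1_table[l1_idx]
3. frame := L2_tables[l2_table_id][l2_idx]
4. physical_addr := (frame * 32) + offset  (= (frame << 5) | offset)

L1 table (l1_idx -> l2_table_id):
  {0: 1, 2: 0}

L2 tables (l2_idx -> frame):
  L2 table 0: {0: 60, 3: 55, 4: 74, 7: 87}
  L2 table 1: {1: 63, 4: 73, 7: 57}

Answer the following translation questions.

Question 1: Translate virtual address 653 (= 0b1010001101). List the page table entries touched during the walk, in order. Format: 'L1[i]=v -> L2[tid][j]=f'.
vaddr = 653 = 0b1010001101
Split: l1_idx=2, l2_idx=4, offset=13

Answer: L1[2]=0 -> L2[0][4]=74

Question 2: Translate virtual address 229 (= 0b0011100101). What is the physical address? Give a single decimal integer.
vaddr = 229 = 0b0011100101
Split: l1_idx=0, l2_idx=7, offset=5
L1[0] = 1
L2[1][7] = 57
paddr = 57 * 32 + 5 = 1829

Answer: 1829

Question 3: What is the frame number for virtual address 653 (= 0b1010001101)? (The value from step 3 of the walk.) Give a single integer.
vaddr = 653: l1_idx=2, l2_idx=4
L1[2] = 0; L2[0][4] = 74

Answer: 74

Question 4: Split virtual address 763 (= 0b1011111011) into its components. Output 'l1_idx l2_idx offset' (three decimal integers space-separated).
vaddr = 763 = 0b1011111011
  top 2 bits -> l1_idx = 2
  next 3 bits -> l2_idx = 7
  bottom 5 bits -> offset = 27

Answer: 2 7 27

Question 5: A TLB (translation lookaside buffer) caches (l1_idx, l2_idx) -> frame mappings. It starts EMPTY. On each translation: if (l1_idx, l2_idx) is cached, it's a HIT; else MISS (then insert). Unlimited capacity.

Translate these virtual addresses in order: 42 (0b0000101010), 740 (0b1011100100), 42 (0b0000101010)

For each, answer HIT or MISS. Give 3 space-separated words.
vaddr=42: (0,1) not in TLB -> MISS, insert
vaddr=740: (2,7) not in TLB -> MISS, insert
vaddr=42: (0,1) in TLB -> HIT

Answer: MISS MISS HIT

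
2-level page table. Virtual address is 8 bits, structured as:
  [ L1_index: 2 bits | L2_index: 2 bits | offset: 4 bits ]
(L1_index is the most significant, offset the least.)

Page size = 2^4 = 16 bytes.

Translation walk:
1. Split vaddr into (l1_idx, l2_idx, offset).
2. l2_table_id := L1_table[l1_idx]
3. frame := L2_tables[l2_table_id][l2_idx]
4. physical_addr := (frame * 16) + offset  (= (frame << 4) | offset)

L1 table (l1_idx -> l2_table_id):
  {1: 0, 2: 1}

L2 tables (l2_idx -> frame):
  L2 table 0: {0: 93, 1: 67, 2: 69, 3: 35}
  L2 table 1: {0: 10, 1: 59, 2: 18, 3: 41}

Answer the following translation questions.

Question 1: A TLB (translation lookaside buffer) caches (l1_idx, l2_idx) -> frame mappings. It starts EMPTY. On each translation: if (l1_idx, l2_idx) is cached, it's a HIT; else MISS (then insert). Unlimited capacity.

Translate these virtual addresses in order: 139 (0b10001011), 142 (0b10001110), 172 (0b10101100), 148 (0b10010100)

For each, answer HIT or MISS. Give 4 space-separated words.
Answer: MISS HIT MISS MISS

Derivation:
vaddr=139: (2,0) not in TLB -> MISS, insert
vaddr=142: (2,0) in TLB -> HIT
vaddr=172: (2,2) not in TLB -> MISS, insert
vaddr=148: (2,1) not in TLB -> MISS, insert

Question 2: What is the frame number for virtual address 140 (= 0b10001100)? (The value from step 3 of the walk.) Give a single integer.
vaddr = 140: l1_idx=2, l2_idx=0
L1[2] = 1; L2[1][0] = 10

Answer: 10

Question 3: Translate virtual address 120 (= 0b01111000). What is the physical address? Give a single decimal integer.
vaddr = 120 = 0b01111000
Split: l1_idx=1, l2_idx=3, offset=8
L1[1] = 0
L2[0][3] = 35
paddr = 35 * 16 + 8 = 568

Answer: 568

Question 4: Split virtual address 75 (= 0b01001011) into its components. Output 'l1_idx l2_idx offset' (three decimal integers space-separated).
Answer: 1 0 11

Derivation:
vaddr = 75 = 0b01001011
  top 2 bits -> l1_idx = 1
  next 2 bits -> l2_idx = 0
  bottom 4 bits -> offset = 11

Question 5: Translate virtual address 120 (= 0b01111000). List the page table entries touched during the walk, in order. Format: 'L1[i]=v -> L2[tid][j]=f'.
vaddr = 120 = 0b01111000
Split: l1_idx=1, l2_idx=3, offset=8

Answer: L1[1]=0 -> L2[0][3]=35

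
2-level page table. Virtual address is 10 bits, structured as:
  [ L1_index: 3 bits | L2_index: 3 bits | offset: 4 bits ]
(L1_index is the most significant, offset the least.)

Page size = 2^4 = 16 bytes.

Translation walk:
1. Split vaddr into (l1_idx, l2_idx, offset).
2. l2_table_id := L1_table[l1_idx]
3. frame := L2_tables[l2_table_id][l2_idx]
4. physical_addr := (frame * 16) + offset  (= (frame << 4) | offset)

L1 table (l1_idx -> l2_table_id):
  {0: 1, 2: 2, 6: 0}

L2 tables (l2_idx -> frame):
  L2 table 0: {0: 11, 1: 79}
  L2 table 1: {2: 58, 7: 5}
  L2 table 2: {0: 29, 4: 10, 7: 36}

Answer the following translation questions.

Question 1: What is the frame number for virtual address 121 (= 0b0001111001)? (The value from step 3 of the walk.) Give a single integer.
vaddr = 121: l1_idx=0, l2_idx=7
L1[0] = 1; L2[1][7] = 5

Answer: 5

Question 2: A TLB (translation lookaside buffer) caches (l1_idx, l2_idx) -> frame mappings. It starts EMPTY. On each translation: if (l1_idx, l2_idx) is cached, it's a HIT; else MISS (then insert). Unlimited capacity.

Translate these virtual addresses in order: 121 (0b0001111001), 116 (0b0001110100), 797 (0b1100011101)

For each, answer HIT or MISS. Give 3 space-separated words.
vaddr=121: (0,7) not in TLB -> MISS, insert
vaddr=116: (0,7) in TLB -> HIT
vaddr=797: (6,1) not in TLB -> MISS, insert

Answer: MISS HIT MISS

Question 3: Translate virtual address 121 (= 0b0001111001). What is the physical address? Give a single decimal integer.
Answer: 89

Derivation:
vaddr = 121 = 0b0001111001
Split: l1_idx=0, l2_idx=7, offset=9
L1[0] = 1
L2[1][7] = 5
paddr = 5 * 16 + 9 = 89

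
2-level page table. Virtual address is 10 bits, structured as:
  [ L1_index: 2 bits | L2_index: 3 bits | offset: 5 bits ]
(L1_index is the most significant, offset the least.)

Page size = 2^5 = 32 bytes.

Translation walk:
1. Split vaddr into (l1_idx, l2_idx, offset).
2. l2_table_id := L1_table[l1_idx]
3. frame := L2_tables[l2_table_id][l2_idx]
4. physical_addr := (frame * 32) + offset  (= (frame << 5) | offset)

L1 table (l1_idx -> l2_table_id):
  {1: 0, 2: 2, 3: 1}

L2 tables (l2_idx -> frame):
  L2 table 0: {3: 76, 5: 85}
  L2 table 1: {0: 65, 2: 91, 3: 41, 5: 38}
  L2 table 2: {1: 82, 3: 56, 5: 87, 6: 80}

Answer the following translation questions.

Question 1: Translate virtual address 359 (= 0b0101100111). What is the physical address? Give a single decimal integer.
vaddr = 359 = 0b0101100111
Split: l1_idx=1, l2_idx=3, offset=7
L1[1] = 0
L2[0][3] = 76
paddr = 76 * 32 + 7 = 2439

Answer: 2439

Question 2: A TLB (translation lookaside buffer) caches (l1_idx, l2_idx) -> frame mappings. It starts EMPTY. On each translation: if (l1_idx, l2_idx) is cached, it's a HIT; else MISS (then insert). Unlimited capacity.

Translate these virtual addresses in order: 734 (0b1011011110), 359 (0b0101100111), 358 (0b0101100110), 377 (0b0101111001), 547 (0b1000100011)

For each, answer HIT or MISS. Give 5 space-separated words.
Answer: MISS MISS HIT HIT MISS

Derivation:
vaddr=734: (2,6) not in TLB -> MISS, insert
vaddr=359: (1,3) not in TLB -> MISS, insert
vaddr=358: (1,3) in TLB -> HIT
vaddr=377: (1,3) in TLB -> HIT
vaddr=547: (2,1) not in TLB -> MISS, insert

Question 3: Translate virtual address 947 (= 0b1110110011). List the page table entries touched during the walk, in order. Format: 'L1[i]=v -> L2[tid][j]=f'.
vaddr = 947 = 0b1110110011
Split: l1_idx=3, l2_idx=5, offset=19

Answer: L1[3]=1 -> L2[1][5]=38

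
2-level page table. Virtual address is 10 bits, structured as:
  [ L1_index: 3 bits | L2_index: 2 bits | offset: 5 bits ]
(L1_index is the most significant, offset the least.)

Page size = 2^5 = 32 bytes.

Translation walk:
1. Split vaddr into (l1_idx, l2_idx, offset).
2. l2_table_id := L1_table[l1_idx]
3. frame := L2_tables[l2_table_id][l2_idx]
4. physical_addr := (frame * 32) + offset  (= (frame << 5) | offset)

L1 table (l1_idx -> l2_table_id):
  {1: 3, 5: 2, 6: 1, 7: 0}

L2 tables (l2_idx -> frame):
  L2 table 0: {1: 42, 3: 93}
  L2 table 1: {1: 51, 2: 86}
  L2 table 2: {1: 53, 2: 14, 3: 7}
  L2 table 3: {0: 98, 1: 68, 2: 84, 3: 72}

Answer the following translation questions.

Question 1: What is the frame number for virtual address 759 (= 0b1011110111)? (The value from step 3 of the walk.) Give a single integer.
vaddr = 759: l1_idx=5, l2_idx=3
L1[5] = 2; L2[2][3] = 7

Answer: 7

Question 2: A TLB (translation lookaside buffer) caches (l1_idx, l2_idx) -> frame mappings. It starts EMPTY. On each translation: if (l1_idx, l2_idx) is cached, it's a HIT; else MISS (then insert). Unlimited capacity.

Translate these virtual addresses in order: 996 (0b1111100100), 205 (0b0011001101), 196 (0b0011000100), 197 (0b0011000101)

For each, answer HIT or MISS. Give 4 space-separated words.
Answer: MISS MISS HIT HIT

Derivation:
vaddr=996: (7,3) not in TLB -> MISS, insert
vaddr=205: (1,2) not in TLB -> MISS, insert
vaddr=196: (1,2) in TLB -> HIT
vaddr=197: (1,2) in TLB -> HIT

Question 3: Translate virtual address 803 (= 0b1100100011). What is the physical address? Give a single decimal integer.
Answer: 1635

Derivation:
vaddr = 803 = 0b1100100011
Split: l1_idx=6, l2_idx=1, offset=3
L1[6] = 1
L2[1][1] = 51
paddr = 51 * 32 + 3 = 1635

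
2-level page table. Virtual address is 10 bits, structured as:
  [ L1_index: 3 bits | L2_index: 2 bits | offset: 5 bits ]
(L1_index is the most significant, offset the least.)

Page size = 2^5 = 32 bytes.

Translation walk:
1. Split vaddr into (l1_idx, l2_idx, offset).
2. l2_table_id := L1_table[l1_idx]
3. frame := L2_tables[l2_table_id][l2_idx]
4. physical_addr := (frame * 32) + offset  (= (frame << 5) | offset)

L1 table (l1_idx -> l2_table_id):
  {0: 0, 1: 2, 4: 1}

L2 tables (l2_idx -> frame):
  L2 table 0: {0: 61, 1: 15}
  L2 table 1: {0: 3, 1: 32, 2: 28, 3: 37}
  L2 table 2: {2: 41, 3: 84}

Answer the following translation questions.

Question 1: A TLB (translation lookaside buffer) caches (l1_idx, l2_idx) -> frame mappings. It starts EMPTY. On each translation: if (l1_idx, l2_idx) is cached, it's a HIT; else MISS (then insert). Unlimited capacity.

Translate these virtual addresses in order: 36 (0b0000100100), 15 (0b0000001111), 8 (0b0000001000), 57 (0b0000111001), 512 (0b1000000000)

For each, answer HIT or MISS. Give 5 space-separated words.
Answer: MISS MISS HIT HIT MISS

Derivation:
vaddr=36: (0,1) not in TLB -> MISS, insert
vaddr=15: (0,0) not in TLB -> MISS, insert
vaddr=8: (0,0) in TLB -> HIT
vaddr=57: (0,1) in TLB -> HIT
vaddr=512: (4,0) not in TLB -> MISS, insert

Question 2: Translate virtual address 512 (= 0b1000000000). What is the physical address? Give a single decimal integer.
vaddr = 512 = 0b1000000000
Split: l1_idx=4, l2_idx=0, offset=0
L1[4] = 1
L2[1][0] = 3
paddr = 3 * 32 + 0 = 96

Answer: 96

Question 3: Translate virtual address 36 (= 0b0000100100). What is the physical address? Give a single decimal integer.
Answer: 484

Derivation:
vaddr = 36 = 0b0000100100
Split: l1_idx=0, l2_idx=1, offset=4
L1[0] = 0
L2[0][1] = 15
paddr = 15 * 32 + 4 = 484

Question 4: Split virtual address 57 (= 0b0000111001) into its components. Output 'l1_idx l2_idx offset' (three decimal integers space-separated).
Answer: 0 1 25

Derivation:
vaddr = 57 = 0b0000111001
  top 3 bits -> l1_idx = 0
  next 2 bits -> l2_idx = 1
  bottom 5 bits -> offset = 25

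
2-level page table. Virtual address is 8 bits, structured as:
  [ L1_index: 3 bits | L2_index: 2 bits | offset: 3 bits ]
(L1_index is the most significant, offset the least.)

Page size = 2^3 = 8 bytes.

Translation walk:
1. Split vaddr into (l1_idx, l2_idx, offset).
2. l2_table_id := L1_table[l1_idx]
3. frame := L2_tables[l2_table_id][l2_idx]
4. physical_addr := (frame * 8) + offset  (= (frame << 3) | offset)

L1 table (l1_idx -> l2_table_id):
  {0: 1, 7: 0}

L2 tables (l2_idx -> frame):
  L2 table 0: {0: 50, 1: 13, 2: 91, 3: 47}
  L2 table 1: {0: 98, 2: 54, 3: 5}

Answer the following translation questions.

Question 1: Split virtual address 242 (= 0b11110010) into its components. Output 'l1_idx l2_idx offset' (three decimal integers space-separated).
vaddr = 242 = 0b11110010
  top 3 bits -> l1_idx = 7
  next 2 bits -> l2_idx = 2
  bottom 3 bits -> offset = 2

Answer: 7 2 2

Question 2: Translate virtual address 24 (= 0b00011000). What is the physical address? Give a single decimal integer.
vaddr = 24 = 0b00011000
Split: l1_idx=0, l2_idx=3, offset=0
L1[0] = 1
L2[1][3] = 5
paddr = 5 * 8 + 0 = 40

Answer: 40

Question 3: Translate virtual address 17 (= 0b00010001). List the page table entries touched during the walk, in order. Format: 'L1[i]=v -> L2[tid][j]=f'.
Answer: L1[0]=1 -> L2[1][2]=54

Derivation:
vaddr = 17 = 0b00010001
Split: l1_idx=0, l2_idx=2, offset=1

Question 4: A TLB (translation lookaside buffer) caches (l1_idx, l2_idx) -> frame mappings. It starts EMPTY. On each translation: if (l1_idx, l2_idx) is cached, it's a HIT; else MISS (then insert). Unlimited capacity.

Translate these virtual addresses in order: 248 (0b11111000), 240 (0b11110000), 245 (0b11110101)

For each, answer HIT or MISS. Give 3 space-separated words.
Answer: MISS MISS HIT

Derivation:
vaddr=248: (7,3) not in TLB -> MISS, insert
vaddr=240: (7,2) not in TLB -> MISS, insert
vaddr=245: (7,2) in TLB -> HIT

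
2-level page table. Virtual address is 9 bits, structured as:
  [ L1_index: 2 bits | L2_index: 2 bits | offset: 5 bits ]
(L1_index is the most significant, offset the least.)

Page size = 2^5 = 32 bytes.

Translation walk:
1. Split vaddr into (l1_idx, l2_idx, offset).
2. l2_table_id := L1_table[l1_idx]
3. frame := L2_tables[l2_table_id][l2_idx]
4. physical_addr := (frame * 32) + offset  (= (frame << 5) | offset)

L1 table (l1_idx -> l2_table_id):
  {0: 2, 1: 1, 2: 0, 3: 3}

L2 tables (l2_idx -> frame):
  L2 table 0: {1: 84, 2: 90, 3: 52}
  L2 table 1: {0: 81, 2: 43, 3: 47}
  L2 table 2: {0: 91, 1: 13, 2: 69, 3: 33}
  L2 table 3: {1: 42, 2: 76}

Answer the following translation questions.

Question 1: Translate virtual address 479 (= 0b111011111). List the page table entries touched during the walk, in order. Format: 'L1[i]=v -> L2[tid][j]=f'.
vaddr = 479 = 0b111011111
Split: l1_idx=3, l2_idx=2, offset=31

Answer: L1[3]=3 -> L2[3][2]=76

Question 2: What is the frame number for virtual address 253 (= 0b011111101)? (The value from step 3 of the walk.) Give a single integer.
vaddr = 253: l1_idx=1, l2_idx=3
L1[1] = 1; L2[1][3] = 47

Answer: 47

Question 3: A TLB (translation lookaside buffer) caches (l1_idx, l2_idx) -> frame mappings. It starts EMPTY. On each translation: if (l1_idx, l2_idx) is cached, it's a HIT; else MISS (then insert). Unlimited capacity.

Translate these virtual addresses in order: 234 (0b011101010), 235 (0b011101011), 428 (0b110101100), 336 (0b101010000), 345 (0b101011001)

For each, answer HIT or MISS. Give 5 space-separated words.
vaddr=234: (1,3) not in TLB -> MISS, insert
vaddr=235: (1,3) in TLB -> HIT
vaddr=428: (3,1) not in TLB -> MISS, insert
vaddr=336: (2,2) not in TLB -> MISS, insert
vaddr=345: (2,2) in TLB -> HIT

Answer: MISS HIT MISS MISS HIT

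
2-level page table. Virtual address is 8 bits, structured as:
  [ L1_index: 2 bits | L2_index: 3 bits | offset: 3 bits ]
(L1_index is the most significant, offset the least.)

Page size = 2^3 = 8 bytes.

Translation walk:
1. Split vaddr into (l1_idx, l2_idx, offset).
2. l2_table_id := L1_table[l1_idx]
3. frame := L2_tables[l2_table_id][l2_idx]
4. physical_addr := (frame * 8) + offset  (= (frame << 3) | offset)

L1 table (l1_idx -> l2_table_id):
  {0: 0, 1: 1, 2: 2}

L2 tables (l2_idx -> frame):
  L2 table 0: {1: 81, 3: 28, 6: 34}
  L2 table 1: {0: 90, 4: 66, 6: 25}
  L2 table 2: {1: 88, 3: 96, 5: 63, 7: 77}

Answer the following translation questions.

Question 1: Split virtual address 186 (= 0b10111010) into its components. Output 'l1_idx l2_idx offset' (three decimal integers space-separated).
vaddr = 186 = 0b10111010
  top 2 bits -> l1_idx = 2
  next 3 bits -> l2_idx = 7
  bottom 3 bits -> offset = 2

Answer: 2 7 2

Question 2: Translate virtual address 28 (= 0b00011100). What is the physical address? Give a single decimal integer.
Answer: 228

Derivation:
vaddr = 28 = 0b00011100
Split: l1_idx=0, l2_idx=3, offset=4
L1[0] = 0
L2[0][3] = 28
paddr = 28 * 8 + 4 = 228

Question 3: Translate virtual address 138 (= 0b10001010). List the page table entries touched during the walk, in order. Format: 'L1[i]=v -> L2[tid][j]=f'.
vaddr = 138 = 0b10001010
Split: l1_idx=2, l2_idx=1, offset=2

Answer: L1[2]=2 -> L2[2][1]=88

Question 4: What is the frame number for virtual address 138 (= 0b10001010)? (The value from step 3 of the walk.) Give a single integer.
vaddr = 138: l1_idx=2, l2_idx=1
L1[2] = 2; L2[2][1] = 88

Answer: 88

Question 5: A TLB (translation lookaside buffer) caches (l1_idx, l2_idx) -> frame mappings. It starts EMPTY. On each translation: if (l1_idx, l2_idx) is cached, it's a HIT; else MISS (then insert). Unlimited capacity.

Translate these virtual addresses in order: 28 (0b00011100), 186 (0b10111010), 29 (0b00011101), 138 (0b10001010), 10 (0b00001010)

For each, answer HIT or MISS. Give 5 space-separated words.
vaddr=28: (0,3) not in TLB -> MISS, insert
vaddr=186: (2,7) not in TLB -> MISS, insert
vaddr=29: (0,3) in TLB -> HIT
vaddr=138: (2,1) not in TLB -> MISS, insert
vaddr=10: (0,1) not in TLB -> MISS, insert

Answer: MISS MISS HIT MISS MISS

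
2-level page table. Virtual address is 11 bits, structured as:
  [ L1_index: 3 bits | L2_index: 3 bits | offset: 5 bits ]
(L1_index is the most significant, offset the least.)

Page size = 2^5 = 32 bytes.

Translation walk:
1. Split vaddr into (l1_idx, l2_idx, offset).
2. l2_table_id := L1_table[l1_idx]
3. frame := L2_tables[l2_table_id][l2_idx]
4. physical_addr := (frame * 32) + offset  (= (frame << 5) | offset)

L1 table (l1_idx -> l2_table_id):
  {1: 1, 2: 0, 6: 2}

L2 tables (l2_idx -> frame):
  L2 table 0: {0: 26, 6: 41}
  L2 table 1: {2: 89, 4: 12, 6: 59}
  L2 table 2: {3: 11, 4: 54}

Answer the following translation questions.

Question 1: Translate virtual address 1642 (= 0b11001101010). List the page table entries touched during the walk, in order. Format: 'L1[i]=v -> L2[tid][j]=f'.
Answer: L1[6]=2 -> L2[2][3]=11

Derivation:
vaddr = 1642 = 0b11001101010
Split: l1_idx=6, l2_idx=3, offset=10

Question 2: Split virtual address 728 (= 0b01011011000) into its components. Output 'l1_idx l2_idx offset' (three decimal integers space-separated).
Answer: 2 6 24

Derivation:
vaddr = 728 = 0b01011011000
  top 3 bits -> l1_idx = 2
  next 3 bits -> l2_idx = 6
  bottom 5 bits -> offset = 24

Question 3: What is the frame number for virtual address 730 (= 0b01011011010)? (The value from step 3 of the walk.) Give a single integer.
Answer: 41

Derivation:
vaddr = 730: l1_idx=2, l2_idx=6
L1[2] = 0; L2[0][6] = 41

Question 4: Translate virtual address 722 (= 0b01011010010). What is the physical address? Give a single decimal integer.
Answer: 1330

Derivation:
vaddr = 722 = 0b01011010010
Split: l1_idx=2, l2_idx=6, offset=18
L1[2] = 0
L2[0][6] = 41
paddr = 41 * 32 + 18 = 1330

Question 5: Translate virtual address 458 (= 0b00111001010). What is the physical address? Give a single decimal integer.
vaddr = 458 = 0b00111001010
Split: l1_idx=1, l2_idx=6, offset=10
L1[1] = 1
L2[1][6] = 59
paddr = 59 * 32 + 10 = 1898

Answer: 1898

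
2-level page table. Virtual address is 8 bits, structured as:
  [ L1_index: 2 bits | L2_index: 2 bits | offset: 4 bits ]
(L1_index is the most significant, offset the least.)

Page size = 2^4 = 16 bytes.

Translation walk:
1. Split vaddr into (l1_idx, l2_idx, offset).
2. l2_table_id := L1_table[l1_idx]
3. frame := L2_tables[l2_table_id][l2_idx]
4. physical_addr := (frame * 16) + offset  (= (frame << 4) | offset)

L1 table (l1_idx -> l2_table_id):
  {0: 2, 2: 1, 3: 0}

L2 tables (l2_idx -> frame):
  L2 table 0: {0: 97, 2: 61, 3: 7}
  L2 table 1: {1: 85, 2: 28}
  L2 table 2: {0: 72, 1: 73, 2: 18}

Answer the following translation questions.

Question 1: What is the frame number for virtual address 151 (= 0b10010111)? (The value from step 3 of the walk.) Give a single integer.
vaddr = 151: l1_idx=2, l2_idx=1
L1[2] = 1; L2[1][1] = 85

Answer: 85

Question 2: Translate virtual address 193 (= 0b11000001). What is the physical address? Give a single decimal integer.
Answer: 1553

Derivation:
vaddr = 193 = 0b11000001
Split: l1_idx=3, l2_idx=0, offset=1
L1[3] = 0
L2[0][0] = 97
paddr = 97 * 16 + 1 = 1553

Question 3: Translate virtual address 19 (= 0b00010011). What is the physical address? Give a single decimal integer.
vaddr = 19 = 0b00010011
Split: l1_idx=0, l2_idx=1, offset=3
L1[0] = 2
L2[2][1] = 73
paddr = 73 * 16 + 3 = 1171

Answer: 1171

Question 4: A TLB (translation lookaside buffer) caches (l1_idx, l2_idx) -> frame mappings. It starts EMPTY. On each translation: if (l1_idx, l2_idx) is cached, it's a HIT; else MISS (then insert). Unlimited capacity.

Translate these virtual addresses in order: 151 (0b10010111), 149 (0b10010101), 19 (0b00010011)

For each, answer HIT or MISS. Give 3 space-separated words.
vaddr=151: (2,1) not in TLB -> MISS, insert
vaddr=149: (2,1) in TLB -> HIT
vaddr=19: (0,1) not in TLB -> MISS, insert

Answer: MISS HIT MISS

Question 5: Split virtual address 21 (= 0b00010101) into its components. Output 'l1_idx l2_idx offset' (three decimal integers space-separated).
Answer: 0 1 5

Derivation:
vaddr = 21 = 0b00010101
  top 2 bits -> l1_idx = 0
  next 2 bits -> l2_idx = 1
  bottom 4 bits -> offset = 5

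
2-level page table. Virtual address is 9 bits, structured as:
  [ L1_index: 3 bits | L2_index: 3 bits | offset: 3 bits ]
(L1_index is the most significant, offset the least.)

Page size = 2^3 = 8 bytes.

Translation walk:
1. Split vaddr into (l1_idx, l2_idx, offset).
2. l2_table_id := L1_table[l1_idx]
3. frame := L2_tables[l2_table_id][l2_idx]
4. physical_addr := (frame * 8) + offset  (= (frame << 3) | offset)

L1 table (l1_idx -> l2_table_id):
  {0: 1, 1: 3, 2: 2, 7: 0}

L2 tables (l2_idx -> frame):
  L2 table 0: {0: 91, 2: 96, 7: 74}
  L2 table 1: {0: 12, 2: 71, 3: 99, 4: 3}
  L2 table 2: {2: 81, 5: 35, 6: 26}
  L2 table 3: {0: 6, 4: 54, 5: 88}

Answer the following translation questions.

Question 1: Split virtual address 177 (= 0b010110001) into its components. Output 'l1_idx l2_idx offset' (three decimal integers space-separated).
vaddr = 177 = 0b010110001
  top 3 bits -> l1_idx = 2
  next 3 bits -> l2_idx = 6
  bottom 3 bits -> offset = 1

Answer: 2 6 1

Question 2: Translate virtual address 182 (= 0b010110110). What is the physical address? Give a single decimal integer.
Answer: 214

Derivation:
vaddr = 182 = 0b010110110
Split: l1_idx=2, l2_idx=6, offset=6
L1[2] = 2
L2[2][6] = 26
paddr = 26 * 8 + 6 = 214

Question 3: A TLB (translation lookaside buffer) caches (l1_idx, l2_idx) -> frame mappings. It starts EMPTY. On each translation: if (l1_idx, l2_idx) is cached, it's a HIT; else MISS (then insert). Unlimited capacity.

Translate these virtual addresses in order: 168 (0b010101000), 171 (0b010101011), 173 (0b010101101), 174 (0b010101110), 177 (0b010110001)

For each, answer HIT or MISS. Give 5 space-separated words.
Answer: MISS HIT HIT HIT MISS

Derivation:
vaddr=168: (2,5) not in TLB -> MISS, insert
vaddr=171: (2,5) in TLB -> HIT
vaddr=173: (2,5) in TLB -> HIT
vaddr=174: (2,5) in TLB -> HIT
vaddr=177: (2,6) not in TLB -> MISS, insert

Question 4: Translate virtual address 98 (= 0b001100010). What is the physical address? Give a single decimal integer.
vaddr = 98 = 0b001100010
Split: l1_idx=1, l2_idx=4, offset=2
L1[1] = 3
L2[3][4] = 54
paddr = 54 * 8 + 2 = 434

Answer: 434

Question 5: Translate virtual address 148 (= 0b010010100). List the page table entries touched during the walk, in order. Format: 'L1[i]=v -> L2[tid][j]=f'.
vaddr = 148 = 0b010010100
Split: l1_idx=2, l2_idx=2, offset=4

Answer: L1[2]=2 -> L2[2][2]=81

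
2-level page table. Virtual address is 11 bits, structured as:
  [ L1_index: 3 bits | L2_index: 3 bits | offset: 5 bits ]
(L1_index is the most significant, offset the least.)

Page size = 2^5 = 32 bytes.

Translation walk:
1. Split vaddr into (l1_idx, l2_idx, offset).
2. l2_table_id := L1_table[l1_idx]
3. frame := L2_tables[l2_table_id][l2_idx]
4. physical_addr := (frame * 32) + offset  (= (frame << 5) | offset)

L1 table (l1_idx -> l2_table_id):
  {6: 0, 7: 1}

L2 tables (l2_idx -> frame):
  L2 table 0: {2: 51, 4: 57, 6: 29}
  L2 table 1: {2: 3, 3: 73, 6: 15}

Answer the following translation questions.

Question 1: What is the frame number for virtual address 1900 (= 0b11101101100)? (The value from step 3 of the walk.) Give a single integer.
vaddr = 1900: l1_idx=7, l2_idx=3
L1[7] = 1; L2[1][3] = 73

Answer: 73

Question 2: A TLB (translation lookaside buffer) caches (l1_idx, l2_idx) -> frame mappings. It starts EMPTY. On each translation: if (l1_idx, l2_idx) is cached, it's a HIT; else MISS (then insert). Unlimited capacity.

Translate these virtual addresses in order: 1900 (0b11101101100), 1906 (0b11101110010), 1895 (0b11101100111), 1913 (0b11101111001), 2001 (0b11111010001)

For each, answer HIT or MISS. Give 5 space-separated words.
vaddr=1900: (7,3) not in TLB -> MISS, insert
vaddr=1906: (7,3) in TLB -> HIT
vaddr=1895: (7,3) in TLB -> HIT
vaddr=1913: (7,3) in TLB -> HIT
vaddr=2001: (7,6) not in TLB -> MISS, insert

Answer: MISS HIT HIT HIT MISS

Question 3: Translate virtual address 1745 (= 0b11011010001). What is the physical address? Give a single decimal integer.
Answer: 945

Derivation:
vaddr = 1745 = 0b11011010001
Split: l1_idx=6, l2_idx=6, offset=17
L1[6] = 0
L2[0][6] = 29
paddr = 29 * 32 + 17 = 945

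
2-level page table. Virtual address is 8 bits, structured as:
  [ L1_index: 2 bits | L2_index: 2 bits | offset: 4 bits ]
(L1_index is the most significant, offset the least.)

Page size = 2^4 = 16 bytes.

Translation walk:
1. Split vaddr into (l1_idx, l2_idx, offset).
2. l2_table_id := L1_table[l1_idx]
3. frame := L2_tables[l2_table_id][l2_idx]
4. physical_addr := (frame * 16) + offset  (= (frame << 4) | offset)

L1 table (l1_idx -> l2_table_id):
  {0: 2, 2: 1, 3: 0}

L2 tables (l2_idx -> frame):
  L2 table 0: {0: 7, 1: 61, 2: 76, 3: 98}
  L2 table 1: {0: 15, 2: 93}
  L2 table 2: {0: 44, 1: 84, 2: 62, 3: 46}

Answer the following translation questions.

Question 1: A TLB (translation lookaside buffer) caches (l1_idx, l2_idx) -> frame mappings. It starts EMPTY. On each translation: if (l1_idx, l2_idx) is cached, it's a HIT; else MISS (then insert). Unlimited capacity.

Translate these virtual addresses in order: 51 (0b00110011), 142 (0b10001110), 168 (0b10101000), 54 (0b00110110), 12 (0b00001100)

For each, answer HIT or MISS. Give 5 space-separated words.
Answer: MISS MISS MISS HIT MISS

Derivation:
vaddr=51: (0,3) not in TLB -> MISS, insert
vaddr=142: (2,0) not in TLB -> MISS, insert
vaddr=168: (2,2) not in TLB -> MISS, insert
vaddr=54: (0,3) in TLB -> HIT
vaddr=12: (0,0) not in TLB -> MISS, insert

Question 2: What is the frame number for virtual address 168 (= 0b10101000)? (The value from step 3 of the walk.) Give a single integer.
Answer: 93

Derivation:
vaddr = 168: l1_idx=2, l2_idx=2
L1[2] = 1; L2[1][2] = 93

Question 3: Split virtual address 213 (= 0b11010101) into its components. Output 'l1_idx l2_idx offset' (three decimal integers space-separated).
vaddr = 213 = 0b11010101
  top 2 bits -> l1_idx = 3
  next 2 bits -> l2_idx = 1
  bottom 4 bits -> offset = 5

Answer: 3 1 5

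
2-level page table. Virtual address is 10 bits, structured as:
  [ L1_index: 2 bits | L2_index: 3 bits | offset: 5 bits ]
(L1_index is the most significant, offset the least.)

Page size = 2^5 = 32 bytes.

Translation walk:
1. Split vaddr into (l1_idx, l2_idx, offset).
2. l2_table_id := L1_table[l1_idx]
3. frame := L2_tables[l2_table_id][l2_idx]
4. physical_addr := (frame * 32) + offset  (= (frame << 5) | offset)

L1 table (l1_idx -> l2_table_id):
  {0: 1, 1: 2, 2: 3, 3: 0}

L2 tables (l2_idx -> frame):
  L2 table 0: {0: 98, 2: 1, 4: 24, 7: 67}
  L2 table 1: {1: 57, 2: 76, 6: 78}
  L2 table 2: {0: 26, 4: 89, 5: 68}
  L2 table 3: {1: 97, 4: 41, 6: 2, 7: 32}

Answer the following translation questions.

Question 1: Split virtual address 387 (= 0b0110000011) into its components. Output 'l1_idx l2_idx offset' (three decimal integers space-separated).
vaddr = 387 = 0b0110000011
  top 2 bits -> l1_idx = 1
  next 3 bits -> l2_idx = 4
  bottom 5 bits -> offset = 3

Answer: 1 4 3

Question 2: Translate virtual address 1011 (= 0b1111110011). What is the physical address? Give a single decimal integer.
vaddr = 1011 = 0b1111110011
Split: l1_idx=3, l2_idx=7, offset=19
L1[3] = 0
L2[0][7] = 67
paddr = 67 * 32 + 19 = 2163

Answer: 2163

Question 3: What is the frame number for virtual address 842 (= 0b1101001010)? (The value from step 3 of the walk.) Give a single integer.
Answer: 1

Derivation:
vaddr = 842: l1_idx=3, l2_idx=2
L1[3] = 0; L2[0][2] = 1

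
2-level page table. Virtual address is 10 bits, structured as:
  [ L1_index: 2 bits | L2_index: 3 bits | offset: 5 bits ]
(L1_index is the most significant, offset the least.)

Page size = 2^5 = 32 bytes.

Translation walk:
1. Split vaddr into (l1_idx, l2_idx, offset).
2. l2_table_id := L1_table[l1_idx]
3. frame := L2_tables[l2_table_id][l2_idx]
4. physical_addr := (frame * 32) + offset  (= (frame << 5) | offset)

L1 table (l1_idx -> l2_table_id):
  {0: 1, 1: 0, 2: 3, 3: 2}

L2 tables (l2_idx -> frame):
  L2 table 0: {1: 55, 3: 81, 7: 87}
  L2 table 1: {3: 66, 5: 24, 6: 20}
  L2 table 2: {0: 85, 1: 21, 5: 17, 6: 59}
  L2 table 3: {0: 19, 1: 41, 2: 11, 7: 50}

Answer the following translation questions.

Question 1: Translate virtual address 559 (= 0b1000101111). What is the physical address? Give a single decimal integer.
vaddr = 559 = 0b1000101111
Split: l1_idx=2, l2_idx=1, offset=15
L1[2] = 3
L2[3][1] = 41
paddr = 41 * 32 + 15 = 1327

Answer: 1327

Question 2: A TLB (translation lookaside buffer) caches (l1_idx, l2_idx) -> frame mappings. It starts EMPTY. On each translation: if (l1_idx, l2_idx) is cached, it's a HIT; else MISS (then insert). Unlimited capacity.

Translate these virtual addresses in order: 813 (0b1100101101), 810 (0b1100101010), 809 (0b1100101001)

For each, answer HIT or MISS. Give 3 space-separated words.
Answer: MISS HIT HIT

Derivation:
vaddr=813: (3,1) not in TLB -> MISS, insert
vaddr=810: (3,1) in TLB -> HIT
vaddr=809: (3,1) in TLB -> HIT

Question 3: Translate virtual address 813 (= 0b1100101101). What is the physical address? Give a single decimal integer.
Answer: 685

Derivation:
vaddr = 813 = 0b1100101101
Split: l1_idx=3, l2_idx=1, offset=13
L1[3] = 2
L2[2][1] = 21
paddr = 21 * 32 + 13 = 685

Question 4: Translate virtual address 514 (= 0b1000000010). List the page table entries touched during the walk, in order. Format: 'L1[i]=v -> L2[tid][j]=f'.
Answer: L1[2]=3 -> L2[3][0]=19

Derivation:
vaddr = 514 = 0b1000000010
Split: l1_idx=2, l2_idx=0, offset=2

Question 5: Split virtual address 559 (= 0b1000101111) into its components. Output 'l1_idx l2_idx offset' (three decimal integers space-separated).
vaddr = 559 = 0b1000101111
  top 2 bits -> l1_idx = 2
  next 3 bits -> l2_idx = 1
  bottom 5 bits -> offset = 15

Answer: 2 1 15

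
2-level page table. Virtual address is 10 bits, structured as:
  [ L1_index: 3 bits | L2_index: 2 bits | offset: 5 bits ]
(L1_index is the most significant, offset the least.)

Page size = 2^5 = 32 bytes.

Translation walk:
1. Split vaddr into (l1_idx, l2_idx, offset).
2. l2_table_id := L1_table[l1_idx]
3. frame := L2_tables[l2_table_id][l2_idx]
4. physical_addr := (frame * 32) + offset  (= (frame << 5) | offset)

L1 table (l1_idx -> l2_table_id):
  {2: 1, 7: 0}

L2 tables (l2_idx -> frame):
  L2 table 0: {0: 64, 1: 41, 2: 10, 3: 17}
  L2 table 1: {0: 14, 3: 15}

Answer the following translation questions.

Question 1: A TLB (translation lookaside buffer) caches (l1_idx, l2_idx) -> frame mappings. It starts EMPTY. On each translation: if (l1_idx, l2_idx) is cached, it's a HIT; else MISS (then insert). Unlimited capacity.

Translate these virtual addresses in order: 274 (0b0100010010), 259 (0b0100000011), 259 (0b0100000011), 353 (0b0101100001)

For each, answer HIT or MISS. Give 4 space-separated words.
vaddr=274: (2,0) not in TLB -> MISS, insert
vaddr=259: (2,0) in TLB -> HIT
vaddr=259: (2,0) in TLB -> HIT
vaddr=353: (2,3) not in TLB -> MISS, insert

Answer: MISS HIT HIT MISS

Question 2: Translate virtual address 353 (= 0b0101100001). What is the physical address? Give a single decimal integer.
Answer: 481

Derivation:
vaddr = 353 = 0b0101100001
Split: l1_idx=2, l2_idx=3, offset=1
L1[2] = 1
L2[1][3] = 15
paddr = 15 * 32 + 1 = 481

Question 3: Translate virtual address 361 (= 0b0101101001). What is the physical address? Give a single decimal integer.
vaddr = 361 = 0b0101101001
Split: l1_idx=2, l2_idx=3, offset=9
L1[2] = 1
L2[1][3] = 15
paddr = 15 * 32 + 9 = 489

Answer: 489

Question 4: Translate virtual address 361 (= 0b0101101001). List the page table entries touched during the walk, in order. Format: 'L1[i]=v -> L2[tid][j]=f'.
Answer: L1[2]=1 -> L2[1][3]=15

Derivation:
vaddr = 361 = 0b0101101001
Split: l1_idx=2, l2_idx=3, offset=9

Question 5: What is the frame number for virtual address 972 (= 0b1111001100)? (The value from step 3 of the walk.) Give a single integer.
Answer: 10

Derivation:
vaddr = 972: l1_idx=7, l2_idx=2
L1[7] = 0; L2[0][2] = 10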